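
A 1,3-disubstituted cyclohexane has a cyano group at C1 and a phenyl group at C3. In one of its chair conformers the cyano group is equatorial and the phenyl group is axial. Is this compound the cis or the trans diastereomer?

trans

C1 and C3 have the same parity, so their axial bonds point in the same direction.
With same-parity carbons, two substituents on the same face are both axial or both equatorial; opposite faces give one of each.
Here the groups are equatorial/axial → opposite face → trans.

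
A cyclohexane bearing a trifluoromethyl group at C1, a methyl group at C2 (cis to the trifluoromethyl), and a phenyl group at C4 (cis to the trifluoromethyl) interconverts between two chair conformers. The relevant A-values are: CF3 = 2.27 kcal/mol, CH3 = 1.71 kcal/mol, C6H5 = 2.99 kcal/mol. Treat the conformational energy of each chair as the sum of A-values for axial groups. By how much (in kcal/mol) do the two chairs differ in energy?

2.43 kcal/mol

Chair I (trifluoromethyl axial, methyl equatorial, phenyl equatorial): E = 2.27 kcal/mol.
Chair II (trifluoromethyl equatorial, methyl axial, phenyl axial): E = 4.70 kcal/mol.
ΔE = 4.70 − 2.27 = 2.43 kcal/mol; chair I is more stable.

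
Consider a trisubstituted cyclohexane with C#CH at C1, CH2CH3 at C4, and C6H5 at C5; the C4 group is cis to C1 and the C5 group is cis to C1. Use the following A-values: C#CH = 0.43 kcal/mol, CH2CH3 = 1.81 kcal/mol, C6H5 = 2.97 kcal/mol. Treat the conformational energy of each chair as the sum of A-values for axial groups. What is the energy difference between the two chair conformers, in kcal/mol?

Chair I (ethynyl axial, ethyl equatorial, phenyl axial): E = 3.40 kcal/mol.
Chair II (ethynyl equatorial, ethyl axial, phenyl equatorial): E = 1.81 kcal/mol.
ΔE = 3.40 − 1.81 = 1.59 kcal/mol; chair II is more stable.

1.59 kcal/mol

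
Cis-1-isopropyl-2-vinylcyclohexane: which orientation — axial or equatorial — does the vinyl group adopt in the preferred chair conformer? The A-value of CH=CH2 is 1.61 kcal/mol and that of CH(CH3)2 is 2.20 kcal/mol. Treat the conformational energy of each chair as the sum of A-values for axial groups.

axial

C1 and C2 have opposite parity, so for the cis isomer the two substituents are one axial and one equatorial in each chair.
Chair I (vinyl axial, isopropyl equatorial): E = 1.61 kcal/mol.
Chair II (vinyl equatorial, isopropyl axial): E = 2.20 kcal/mol.
Chair I is the more stable (lower-energy) conformer, and in that chair the vinyl group is axial.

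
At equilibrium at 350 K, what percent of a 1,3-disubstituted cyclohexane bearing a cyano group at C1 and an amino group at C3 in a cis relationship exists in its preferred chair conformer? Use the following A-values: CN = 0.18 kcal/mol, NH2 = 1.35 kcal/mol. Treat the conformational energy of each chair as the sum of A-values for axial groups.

C1 and C3 have the same parity, so for the cis isomer the two substituents are e,e in one chair and a,a in the other.
Chair I (cyano axial, amino axial): E = 1.53 kcal/mol; chair II (cyano equatorial, amino equatorial): E = 0.00 kcal/mol.
ΔG = 1.53 kcal/mol between the two chairs.
K = exp(ΔG/RT) with R = 1.987×10⁻³ kcal mol⁻¹ K⁻¹ and T = 350 K gives K ≈ 9.03.
Fraction in the lower-energy chair = K/(K+1) = 90.0%.

90.0%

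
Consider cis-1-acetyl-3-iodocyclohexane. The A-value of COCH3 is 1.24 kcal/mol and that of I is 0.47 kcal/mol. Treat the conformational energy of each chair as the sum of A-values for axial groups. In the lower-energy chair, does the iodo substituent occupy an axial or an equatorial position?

C1 and C3 have the same parity, so for the cis isomer the two substituents are e,e in one chair and a,a in the other.
Chair I (acetyl axial, iodo axial): E = 1.71 kcal/mol.
Chair II (acetyl equatorial, iodo equatorial): E = 0.00 kcal/mol.
Chair II is the more stable (lower-energy) conformer, and in that chair the iodo group is equatorial.

equatorial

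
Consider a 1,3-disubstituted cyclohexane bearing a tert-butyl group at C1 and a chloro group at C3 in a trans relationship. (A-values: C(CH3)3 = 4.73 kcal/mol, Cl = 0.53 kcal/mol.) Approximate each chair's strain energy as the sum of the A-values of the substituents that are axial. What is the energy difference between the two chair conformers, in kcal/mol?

C1 and C3 have the same parity, so for the trans isomer the two substituents are one axial and one equatorial in each chair.
Chair I (tert-butyl axial, chloro equatorial): E = 4.73 kcal/mol.
Chair II (tert-butyl equatorial, chloro axial): E = 0.53 kcal/mol.
ΔE = 4.73 − 0.53 = 4.20 kcal/mol; chair II is more stable.

4.20 kcal/mol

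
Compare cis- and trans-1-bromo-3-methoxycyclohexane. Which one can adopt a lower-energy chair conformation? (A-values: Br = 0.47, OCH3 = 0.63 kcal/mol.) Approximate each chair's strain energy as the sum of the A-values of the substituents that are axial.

cis

At 1,3 positions (parity same): cis → (e,e or a,a); trans → (a,e or e,a).
Best chair for cis: E = 0.00 kcal/mol; best chair for trans: E = 0.47 kcal/mol.
The cis isomer is lower by 0.47 kcal/mol.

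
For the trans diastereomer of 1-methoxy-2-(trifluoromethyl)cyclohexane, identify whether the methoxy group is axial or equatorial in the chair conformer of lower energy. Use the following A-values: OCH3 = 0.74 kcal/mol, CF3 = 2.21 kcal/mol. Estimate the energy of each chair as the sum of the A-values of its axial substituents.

equatorial

C1 and C2 have opposite parity, so for the trans isomer the two substituents are e,e in one chair and a,a in the other.
Chair I (methoxy axial, trifluoromethyl axial): E = 2.95 kcal/mol.
Chair II (methoxy equatorial, trifluoromethyl equatorial): E = 0.00 kcal/mol.
Chair II is the more stable (lower-energy) conformer, and in that chair the methoxy group is equatorial.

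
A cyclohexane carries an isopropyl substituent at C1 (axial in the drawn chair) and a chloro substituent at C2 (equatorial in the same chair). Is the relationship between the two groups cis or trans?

cis

C1 and C2 have opposite parity, so their axial bonds point in opposite directions.
With opposite-parity carbons, two substituents on the same face are one axial and one equatorial; opposite faces give both axial or both equatorial.
Here the groups are axial/equatorial → same face → cis.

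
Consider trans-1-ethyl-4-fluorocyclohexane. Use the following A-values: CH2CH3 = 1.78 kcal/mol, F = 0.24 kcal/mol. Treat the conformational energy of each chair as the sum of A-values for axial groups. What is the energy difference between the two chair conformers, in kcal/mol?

2.02 kcal/mol

C1 and C4 have opposite parity, so for the trans isomer the two substituents are e,e in one chair and a,a in the other.
Chair I (ethyl axial, fluoro axial): E = 2.02 kcal/mol.
Chair II (ethyl equatorial, fluoro equatorial): E = 0.00 kcal/mol.
ΔE = 2.02 − 0.00 = 2.02 kcal/mol; chair II is more stable.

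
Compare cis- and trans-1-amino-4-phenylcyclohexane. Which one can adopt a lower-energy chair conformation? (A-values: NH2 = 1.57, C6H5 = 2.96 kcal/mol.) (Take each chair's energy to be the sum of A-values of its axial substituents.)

trans

At 1,4 positions (parity opposite): cis → (a,e or e,a); trans → (e,e or a,a).
Best chair for cis: E = 1.57 kcal/mol; best chair for trans: E = 0.00 kcal/mol.
The trans isomer is lower by 1.57 kcal/mol.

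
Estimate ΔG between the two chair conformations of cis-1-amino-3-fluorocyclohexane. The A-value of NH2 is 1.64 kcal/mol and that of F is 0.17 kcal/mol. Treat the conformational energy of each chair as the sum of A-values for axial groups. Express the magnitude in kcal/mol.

C1 and C3 have the same parity, so for the cis isomer the two substituents are e,e in one chair and a,a in the other.
Chair I (amino axial, fluoro axial): E = 1.81 kcal/mol.
Chair II (amino equatorial, fluoro equatorial): E = 0.00 kcal/mol.
ΔE = 1.81 − 0.00 = 1.81 kcal/mol; chair II is more stable.

1.81 kcal/mol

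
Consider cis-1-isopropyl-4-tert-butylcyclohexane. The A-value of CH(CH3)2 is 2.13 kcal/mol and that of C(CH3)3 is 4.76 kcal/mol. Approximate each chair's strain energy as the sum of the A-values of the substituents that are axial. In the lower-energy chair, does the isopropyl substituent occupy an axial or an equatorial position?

axial

C1 and C4 have opposite parity, so for the cis isomer the two substituents are one axial and one equatorial in each chair.
Chair I (isopropyl axial, tert-butyl equatorial): E = 2.13 kcal/mol.
Chair II (isopropyl equatorial, tert-butyl axial): E = 4.76 kcal/mol.
Chair I is the more stable (lower-energy) conformer, and in that chair the isopropyl group is axial.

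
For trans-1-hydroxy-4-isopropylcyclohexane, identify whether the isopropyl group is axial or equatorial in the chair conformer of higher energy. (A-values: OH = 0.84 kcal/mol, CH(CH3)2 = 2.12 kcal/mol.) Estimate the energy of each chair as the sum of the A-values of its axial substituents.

C1 and C4 have opposite parity, so for the trans isomer the two substituents are e,e in one chair and a,a in the other.
Chair I (hydroxyl axial, isopropyl axial): E = 2.96 kcal/mol.
Chair II (hydroxyl equatorial, isopropyl equatorial): E = 0.00 kcal/mol.
Chair I is the less stable (higher-energy) conformer, and in that chair the isopropyl group is axial.

axial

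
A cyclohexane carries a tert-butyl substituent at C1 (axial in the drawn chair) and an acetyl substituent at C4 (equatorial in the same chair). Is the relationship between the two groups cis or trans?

cis

C1 and C4 have opposite parity, so their axial bonds point in opposite directions.
With opposite-parity carbons, two substituents on the same face are one axial and one equatorial; opposite faces give both axial or both equatorial.
Here the groups are axial/equatorial → same face → cis.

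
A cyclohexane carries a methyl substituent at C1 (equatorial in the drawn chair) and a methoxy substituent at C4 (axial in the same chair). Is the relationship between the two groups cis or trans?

C1 and C4 have opposite parity, so their axial bonds point in opposite directions.
With opposite-parity carbons, two substituents on the same face are one axial and one equatorial; opposite faces give both axial or both equatorial.
Here the groups are equatorial/axial → same face → cis.

cis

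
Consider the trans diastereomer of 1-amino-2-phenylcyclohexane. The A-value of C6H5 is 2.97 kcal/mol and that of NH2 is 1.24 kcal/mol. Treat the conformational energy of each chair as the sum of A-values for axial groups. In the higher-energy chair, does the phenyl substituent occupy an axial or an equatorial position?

C1 and C2 have opposite parity, so for the trans isomer the two substituents are e,e in one chair and a,a in the other.
Chair I (phenyl axial, amino axial): E = 4.21 kcal/mol.
Chair II (phenyl equatorial, amino equatorial): E = 0.00 kcal/mol.
Chair I is the less stable (higher-energy) conformer, and in that chair the phenyl group is axial.

axial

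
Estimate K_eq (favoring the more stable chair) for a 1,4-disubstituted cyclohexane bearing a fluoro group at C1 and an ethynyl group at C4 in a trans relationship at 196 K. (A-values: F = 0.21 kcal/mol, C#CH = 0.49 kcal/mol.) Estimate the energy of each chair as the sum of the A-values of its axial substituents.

K ≈ 6.03

C1 and C4 have opposite parity, so for the trans isomer the two substituents are e,e in one chair and a,a in the other.
Chair I (fluoro axial, ethynyl axial): E = 0.70 kcal/mol; chair II (fluoro equatorial, ethynyl equatorial): E = 0.00 kcal/mol.
ΔG = 0.70 kcal/mol between the two chairs.
K = exp(ΔG/RT) with R = 1.987×10⁻³ kcal mol⁻¹ K⁻¹ and T = 196 K gives K ≈ 6.03.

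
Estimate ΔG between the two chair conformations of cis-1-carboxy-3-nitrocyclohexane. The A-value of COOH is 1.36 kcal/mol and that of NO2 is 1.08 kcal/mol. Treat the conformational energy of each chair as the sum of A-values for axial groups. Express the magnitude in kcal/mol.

2.44 kcal/mol

C1 and C3 have the same parity, so for the cis isomer the two substituents are e,e in one chair and a,a in the other.
Chair I (carboxyl axial, nitro axial): E = 2.44 kcal/mol.
Chair II (carboxyl equatorial, nitro equatorial): E = 0.00 kcal/mol.
ΔE = 2.44 − 0.00 = 2.44 kcal/mol; chair II is more stable.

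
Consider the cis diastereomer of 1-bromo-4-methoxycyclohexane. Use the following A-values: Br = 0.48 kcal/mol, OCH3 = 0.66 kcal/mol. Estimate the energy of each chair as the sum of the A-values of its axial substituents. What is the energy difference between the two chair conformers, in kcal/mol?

0.18 kcal/mol

C1 and C4 have opposite parity, so for the cis isomer the two substituents are one axial and one equatorial in each chair.
Chair I (bromo axial, methoxy equatorial): E = 0.48 kcal/mol.
Chair II (bromo equatorial, methoxy axial): E = 0.66 kcal/mol.
ΔE = 0.66 − 0.48 = 0.18 kcal/mol; chair I is more stable.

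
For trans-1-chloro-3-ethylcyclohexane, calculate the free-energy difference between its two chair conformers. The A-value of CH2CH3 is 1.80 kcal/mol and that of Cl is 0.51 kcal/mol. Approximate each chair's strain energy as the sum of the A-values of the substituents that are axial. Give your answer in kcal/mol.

1.29 kcal/mol

C1 and C3 have the same parity, so for the trans isomer the two substituents are one axial and one equatorial in each chair.
Chair I (ethyl axial, chloro equatorial): E = 1.80 kcal/mol.
Chair II (ethyl equatorial, chloro axial): E = 0.51 kcal/mol.
ΔE = 1.80 − 0.51 = 1.29 kcal/mol; chair II is more stable.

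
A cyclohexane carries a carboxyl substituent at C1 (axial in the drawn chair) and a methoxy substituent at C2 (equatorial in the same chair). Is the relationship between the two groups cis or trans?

cis

C1 and C2 have opposite parity, so their axial bonds point in opposite directions.
With opposite-parity carbons, two substituents on the same face are one axial and one equatorial; opposite faces give both axial or both equatorial.
Here the groups are axial/equatorial → same face → cis.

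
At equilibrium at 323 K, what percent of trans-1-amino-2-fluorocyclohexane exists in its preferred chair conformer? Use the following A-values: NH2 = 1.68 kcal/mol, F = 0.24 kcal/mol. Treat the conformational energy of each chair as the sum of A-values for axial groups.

C1 and C2 have opposite parity, so for the trans isomer the two substituents are e,e in one chair and a,a in the other.
Chair I (amino axial, fluoro axial): E = 1.92 kcal/mol; chair II (amino equatorial, fluoro equatorial): E = 0.00 kcal/mol.
ΔG = 1.92 kcal/mol between the two chairs.
K = exp(ΔG/RT) with R = 1.987×10⁻³ kcal mol⁻¹ K⁻¹ and T = 323 K gives K ≈ 19.9.
Fraction in the lower-energy chair = K/(K+1) = 95.2%.

95.2%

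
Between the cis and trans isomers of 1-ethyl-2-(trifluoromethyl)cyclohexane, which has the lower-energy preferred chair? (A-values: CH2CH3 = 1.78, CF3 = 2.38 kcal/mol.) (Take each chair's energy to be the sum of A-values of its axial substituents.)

At 1,2 positions (parity opposite): cis → (a,e or e,a); trans → (e,e or a,a).
Best chair for cis: E = 1.78 kcal/mol; best chair for trans: E = 0.00 kcal/mol.
The trans isomer is lower by 1.78 kcal/mol.

trans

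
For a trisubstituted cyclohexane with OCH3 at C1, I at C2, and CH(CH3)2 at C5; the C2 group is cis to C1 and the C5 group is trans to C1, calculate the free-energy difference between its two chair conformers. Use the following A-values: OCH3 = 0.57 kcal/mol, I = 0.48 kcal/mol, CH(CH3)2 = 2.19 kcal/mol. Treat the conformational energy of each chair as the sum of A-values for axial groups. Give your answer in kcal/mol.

Chair I (methoxy axial, iodo equatorial, isopropyl equatorial): E = 0.57 kcal/mol.
Chair II (methoxy equatorial, iodo axial, isopropyl axial): E = 2.67 kcal/mol.
ΔE = 2.67 − 0.57 = 2.10 kcal/mol; chair I is more stable.

2.10 kcal/mol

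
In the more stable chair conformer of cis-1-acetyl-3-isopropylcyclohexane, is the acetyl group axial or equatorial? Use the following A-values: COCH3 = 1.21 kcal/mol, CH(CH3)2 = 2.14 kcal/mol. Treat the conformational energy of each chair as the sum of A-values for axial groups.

equatorial

C1 and C3 have the same parity, so for the cis isomer the two substituents are e,e in one chair and a,a in the other.
Chair I (acetyl axial, isopropyl axial): E = 3.35 kcal/mol.
Chair II (acetyl equatorial, isopropyl equatorial): E = 0.00 kcal/mol.
Chair II is the more stable (lower-energy) conformer, and in that chair the acetyl group is equatorial.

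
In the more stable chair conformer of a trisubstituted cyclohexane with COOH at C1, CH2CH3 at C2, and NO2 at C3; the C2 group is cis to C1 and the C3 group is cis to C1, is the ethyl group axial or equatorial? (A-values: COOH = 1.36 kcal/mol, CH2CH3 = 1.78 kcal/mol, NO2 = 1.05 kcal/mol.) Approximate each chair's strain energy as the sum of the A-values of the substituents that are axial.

Chair I (carboxyl axial, ethyl equatorial, nitro axial): E = 2.41 kcal/mol.
Chair II (carboxyl equatorial, ethyl axial, nitro equatorial): E = 1.78 kcal/mol.
Chair II is the more stable (lower-energy) conformer, and in that chair the ethyl group is axial.

axial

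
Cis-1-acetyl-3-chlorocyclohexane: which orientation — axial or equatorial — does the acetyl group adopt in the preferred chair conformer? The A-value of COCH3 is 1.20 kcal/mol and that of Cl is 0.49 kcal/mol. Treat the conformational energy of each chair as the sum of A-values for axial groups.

C1 and C3 have the same parity, so for the cis isomer the two substituents are e,e in one chair and a,a in the other.
Chair I (acetyl axial, chloro axial): E = 1.69 kcal/mol.
Chair II (acetyl equatorial, chloro equatorial): E = 0.00 kcal/mol.
Chair II is the more stable (lower-energy) conformer, and in that chair the acetyl group is equatorial.

equatorial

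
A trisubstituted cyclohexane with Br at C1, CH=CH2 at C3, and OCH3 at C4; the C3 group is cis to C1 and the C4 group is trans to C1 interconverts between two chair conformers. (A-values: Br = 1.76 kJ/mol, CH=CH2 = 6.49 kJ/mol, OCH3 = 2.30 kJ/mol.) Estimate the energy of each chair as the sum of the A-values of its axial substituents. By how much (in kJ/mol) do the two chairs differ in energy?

Chair I (bromo axial, vinyl axial, methoxy axial): E = 10.55 kJ/mol.
Chair II (bromo equatorial, vinyl equatorial, methoxy equatorial): E = 0.00 kJ/mol.
ΔE = 10.55 − 0.00 = 10.55 kJ/mol; chair II is more stable.

10.55 kJ/mol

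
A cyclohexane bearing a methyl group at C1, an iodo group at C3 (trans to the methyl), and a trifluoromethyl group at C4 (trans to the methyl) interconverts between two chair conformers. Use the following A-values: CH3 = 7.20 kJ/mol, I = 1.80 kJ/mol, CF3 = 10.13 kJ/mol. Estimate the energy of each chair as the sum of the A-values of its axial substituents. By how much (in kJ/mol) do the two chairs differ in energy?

Chair I (methyl axial, iodo equatorial, trifluoromethyl axial): E = 17.33 kJ/mol.
Chair II (methyl equatorial, iodo axial, trifluoromethyl equatorial): E = 1.80 kJ/mol.
ΔE = 17.33 − 1.80 = 15.53 kJ/mol; chair II is more stable.

15.53 kJ/mol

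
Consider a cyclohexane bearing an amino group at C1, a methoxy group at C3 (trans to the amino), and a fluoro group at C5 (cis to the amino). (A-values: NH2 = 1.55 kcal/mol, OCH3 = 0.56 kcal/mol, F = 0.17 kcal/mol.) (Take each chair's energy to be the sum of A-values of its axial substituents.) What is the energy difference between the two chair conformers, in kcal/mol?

1.16 kcal/mol

Chair I (amino axial, methoxy equatorial, fluoro axial): E = 1.72 kcal/mol.
Chair II (amino equatorial, methoxy axial, fluoro equatorial): E = 0.56 kcal/mol.
ΔE = 1.72 − 0.56 = 1.16 kcal/mol; chair II is more stable.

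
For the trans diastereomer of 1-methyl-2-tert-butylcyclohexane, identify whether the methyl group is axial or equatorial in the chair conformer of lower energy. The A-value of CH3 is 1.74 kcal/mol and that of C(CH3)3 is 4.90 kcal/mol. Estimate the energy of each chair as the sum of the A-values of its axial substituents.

equatorial

C1 and C2 have opposite parity, so for the trans isomer the two substituents are e,e in one chair and a,a in the other.
Chair I (methyl axial, tert-butyl axial): E = 6.64 kcal/mol.
Chair II (methyl equatorial, tert-butyl equatorial): E = 0.00 kcal/mol.
Chair II is the more stable (lower-energy) conformer, and in that chair the methyl group is equatorial.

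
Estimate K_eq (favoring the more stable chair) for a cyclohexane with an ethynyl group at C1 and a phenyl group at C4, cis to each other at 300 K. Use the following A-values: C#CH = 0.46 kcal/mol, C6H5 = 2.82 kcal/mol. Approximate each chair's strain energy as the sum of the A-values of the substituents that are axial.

C1 and C4 have opposite parity, so for the cis isomer the two substituents are one axial and one equatorial in each chair.
Chair I (ethynyl axial, phenyl equatorial): E = 0.46 kcal/mol; chair II (ethynyl equatorial, phenyl axial): E = 2.82 kcal/mol.
ΔG = 2.36 kcal/mol between the two chairs.
K = exp(ΔG/RT) with R = 1.987×10⁻³ kcal mol⁻¹ K⁻¹ and T = 300 K gives K ≈ 52.4.

K ≈ 52.4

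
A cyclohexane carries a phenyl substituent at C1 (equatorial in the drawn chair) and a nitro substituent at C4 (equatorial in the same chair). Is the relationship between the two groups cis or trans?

trans

C1 and C4 have opposite parity, so their axial bonds point in opposite directions.
With opposite-parity carbons, two substituents on the same face are one axial and one equatorial; opposite faces give both axial or both equatorial.
Here the groups are equatorial/equatorial → opposite face → trans.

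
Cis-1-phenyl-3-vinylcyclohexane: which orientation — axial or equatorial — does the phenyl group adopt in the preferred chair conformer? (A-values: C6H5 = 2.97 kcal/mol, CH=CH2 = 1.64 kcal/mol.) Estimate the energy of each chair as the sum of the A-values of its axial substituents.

C1 and C3 have the same parity, so for the cis isomer the two substituents are e,e in one chair and a,a in the other.
Chair I (phenyl axial, vinyl axial): E = 4.61 kcal/mol.
Chair II (phenyl equatorial, vinyl equatorial): E = 0.00 kcal/mol.
Chair II is the more stable (lower-energy) conformer, and in that chair the phenyl group is equatorial.

equatorial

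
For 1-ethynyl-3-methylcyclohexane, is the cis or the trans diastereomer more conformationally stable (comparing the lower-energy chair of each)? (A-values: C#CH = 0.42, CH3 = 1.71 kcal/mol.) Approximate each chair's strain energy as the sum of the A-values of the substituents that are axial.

At 1,3 positions (parity same): cis → (e,e or a,a); trans → (a,e or e,a).
Best chair for cis: E = 0.00 kcal/mol; best chair for trans: E = 0.42 kcal/mol.
The cis isomer is lower by 0.42 kcal/mol.

cis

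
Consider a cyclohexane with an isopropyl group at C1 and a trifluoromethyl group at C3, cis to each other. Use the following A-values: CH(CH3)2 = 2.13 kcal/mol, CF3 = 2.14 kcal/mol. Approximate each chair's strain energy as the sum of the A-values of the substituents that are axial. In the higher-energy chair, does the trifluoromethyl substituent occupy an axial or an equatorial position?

C1 and C3 have the same parity, so for the cis isomer the two substituents are e,e in one chair and a,a in the other.
Chair I (isopropyl axial, trifluoromethyl axial): E = 4.27 kcal/mol.
Chair II (isopropyl equatorial, trifluoromethyl equatorial): E = 0.00 kcal/mol.
Chair I is the less stable (higher-energy) conformer, and in that chair the trifluoromethyl group is axial.

axial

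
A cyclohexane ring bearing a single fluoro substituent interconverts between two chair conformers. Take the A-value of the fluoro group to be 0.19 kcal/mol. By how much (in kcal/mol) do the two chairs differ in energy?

0.19 kcal/mol

A monosubstituted cyclohexane has one chair with the fluoro group axial (E = A = 0.19 kcal/mol) and one with it equatorial (E = 0).
ΔE = 0.19 − 0 = 0.19 kcal/mol.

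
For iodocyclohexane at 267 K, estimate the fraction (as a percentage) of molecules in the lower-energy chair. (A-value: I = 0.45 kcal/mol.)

70.0%

One chair has the iodo group axial (E = 0.45 kcal/mol) and the other has it equatorial (E = 0).
ΔG = 0.45 kcal/mol between the two chairs.
K = exp(ΔG/RT) with R = 1.987×10⁻³ kcal mol⁻¹ K⁻¹ and T = 267 K gives K ≈ 2.34.
Fraction in the lower-energy chair = K/(K+1) = 70.0%.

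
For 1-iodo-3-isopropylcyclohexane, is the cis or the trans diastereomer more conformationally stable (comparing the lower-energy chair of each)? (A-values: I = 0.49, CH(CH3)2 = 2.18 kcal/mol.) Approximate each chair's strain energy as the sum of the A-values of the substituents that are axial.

At 1,3 positions (parity same): cis → (e,e or a,a); trans → (a,e or e,a).
Best chair for cis: E = 0.00 kcal/mol; best chair for trans: E = 0.49 kcal/mol.
The cis isomer is lower by 0.49 kcal/mol.

cis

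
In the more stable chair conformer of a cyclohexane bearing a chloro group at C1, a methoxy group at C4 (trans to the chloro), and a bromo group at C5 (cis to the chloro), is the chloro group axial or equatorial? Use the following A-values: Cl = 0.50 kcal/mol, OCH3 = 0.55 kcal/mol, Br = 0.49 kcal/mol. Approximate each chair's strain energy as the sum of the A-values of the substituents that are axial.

equatorial

Chair I (chloro axial, methoxy axial, bromo axial): E = 1.54 kcal/mol.
Chair II (chloro equatorial, methoxy equatorial, bromo equatorial): E = 0.00 kcal/mol.
Chair II is the more stable (lower-energy) conformer, and in that chair the chloro group is equatorial.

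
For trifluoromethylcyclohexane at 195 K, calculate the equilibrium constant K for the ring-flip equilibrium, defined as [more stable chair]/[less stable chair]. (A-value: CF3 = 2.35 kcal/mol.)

One chair has the trifluoromethyl group axial (E = 2.35 kcal/mol) and the other has it equatorial (E = 0).
ΔG = 2.35 kcal/mol between the two chairs.
K = exp(ΔG/RT) with R = 1.987×10⁻³ kcal mol⁻¹ K⁻¹ and T = 195 K gives K ≈ 431.

K ≈ 431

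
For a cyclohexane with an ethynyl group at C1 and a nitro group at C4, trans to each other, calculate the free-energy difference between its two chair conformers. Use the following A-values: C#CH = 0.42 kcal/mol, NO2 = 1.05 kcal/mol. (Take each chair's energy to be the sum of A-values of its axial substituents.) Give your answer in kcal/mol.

C1 and C4 have opposite parity, so for the trans isomer the two substituents are e,e in one chair and a,a in the other.
Chair I (ethynyl axial, nitro axial): E = 1.47 kcal/mol.
Chair II (ethynyl equatorial, nitro equatorial): E = 0.00 kcal/mol.
ΔE = 1.47 − 0.00 = 1.47 kcal/mol; chair II is more stable.

1.47 kcal/mol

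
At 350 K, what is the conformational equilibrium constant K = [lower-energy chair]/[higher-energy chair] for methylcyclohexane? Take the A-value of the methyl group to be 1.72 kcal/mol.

K ≈ 11.9

One chair has the methyl group axial (E = 1.72 kcal/mol) and the other has it equatorial (E = 0).
ΔG = 1.72 kcal/mol between the two chairs.
K = exp(ΔG/RT) with R = 1.987×10⁻³ kcal mol⁻¹ K⁻¹ and T = 350 K gives K ≈ 11.9.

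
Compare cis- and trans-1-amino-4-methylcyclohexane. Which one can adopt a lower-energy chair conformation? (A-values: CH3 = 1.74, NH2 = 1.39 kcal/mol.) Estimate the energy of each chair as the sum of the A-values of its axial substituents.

At 1,4 positions (parity opposite): cis → (a,e or e,a); trans → (e,e or a,a).
Best chair for cis: E = 1.39 kcal/mol; best chair for trans: E = 0.00 kcal/mol.
The trans isomer is lower by 1.39 kcal/mol.

trans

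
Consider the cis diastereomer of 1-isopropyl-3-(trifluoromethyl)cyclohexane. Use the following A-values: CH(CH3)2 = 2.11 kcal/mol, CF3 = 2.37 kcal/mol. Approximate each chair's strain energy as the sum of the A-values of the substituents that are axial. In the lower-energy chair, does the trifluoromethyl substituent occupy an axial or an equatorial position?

equatorial

C1 and C3 have the same parity, so for the cis isomer the two substituents are e,e in one chair and a,a in the other.
Chair I (isopropyl axial, trifluoromethyl axial): E = 4.48 kcal/mol.
Chair II (isopropyl equatorial, trifluoromethyl equatorial): E = 0.00 kcal/mol.
Chair II is the more stable (lower-energy) conformer, and in that chair the trifluoromethyl group is equatorial.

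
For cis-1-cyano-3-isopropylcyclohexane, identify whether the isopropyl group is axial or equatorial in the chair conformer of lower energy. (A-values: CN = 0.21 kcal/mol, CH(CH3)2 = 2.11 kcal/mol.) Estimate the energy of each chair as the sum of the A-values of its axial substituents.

equatorial

C1 and C3 have the same parity, so for the cis isomer the two substituents are e,e in one chair and a,a in the other.
Chair I (cyano axial, isopropyl axial): E = 2.32 kcal/mol.
Chair II (cyano equatorial, isopropyl equatorial): E = 0.00 kcal/mol.
Chair II is the more stable (lower-energy) conformer, and in that chair the isopropyl group is equatorial.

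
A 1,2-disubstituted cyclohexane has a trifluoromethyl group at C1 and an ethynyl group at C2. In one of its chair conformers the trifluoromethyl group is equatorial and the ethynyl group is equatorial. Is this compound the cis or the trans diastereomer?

C1 and C2 have opposite parity, so their axial bonds point in opposite directions.
With opposite-parity carbons, two substituents on the same face are one axial and one equatorial; opposite faces give both axial or both equatorial.
Here the groups are equatorial/equatorial → opposite face → trans.

trans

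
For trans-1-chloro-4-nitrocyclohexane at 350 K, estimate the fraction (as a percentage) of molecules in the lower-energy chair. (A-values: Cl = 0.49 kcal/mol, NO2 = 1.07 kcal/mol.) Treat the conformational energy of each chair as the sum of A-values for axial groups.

C1 and C4 have opposite parity, so for the trans isomer the two substituents are e,e in one chair and a,a in the other.
Chair I (chloro axial, nitro axial): E = 1.56 kcal/mol; chair II (chloro equatorial, nitro equatorial): E = 0.00 kcal/mol.
ΔG = 1.56 kcal/mol between the two chairs.
K = exp(ΔG/RT) with R = 1.987×10⁻³ kcal mol⁻¹ K⁻¹ and T = 350 K gives K ≈ 9.42.
Fraction in the lower-energy chair = K/(K+1) = 90.4%.

90.4%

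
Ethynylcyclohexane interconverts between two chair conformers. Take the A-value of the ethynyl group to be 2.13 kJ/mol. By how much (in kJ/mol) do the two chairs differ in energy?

A monosubstituted cyclohexane has one chair with the ethynyl group axial (E = A = 2.13 kJ/mol) and one with it equatorial (E = 0).
ΔE = 2.13 − 0 = 2.13 kJ/mol.

2.13 kJ/mol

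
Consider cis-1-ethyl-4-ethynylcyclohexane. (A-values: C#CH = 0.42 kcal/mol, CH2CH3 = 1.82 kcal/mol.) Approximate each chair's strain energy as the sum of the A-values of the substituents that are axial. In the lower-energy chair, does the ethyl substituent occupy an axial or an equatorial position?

equatorial

C1 and C4 have opposite parity, so for the cis isomer the two substituents are one axial and one equatorial in each chair.
Chair I (ethynyl axial, ethyl equatorial): E = 0.42 kcal/mol.
Chair II (ethynyl equatorial, ethyl axial): E = 1.82 kcal/mol.
Chair I is the more stable (lower-energy) conformer, and in that chair the ethyl group is equatorial.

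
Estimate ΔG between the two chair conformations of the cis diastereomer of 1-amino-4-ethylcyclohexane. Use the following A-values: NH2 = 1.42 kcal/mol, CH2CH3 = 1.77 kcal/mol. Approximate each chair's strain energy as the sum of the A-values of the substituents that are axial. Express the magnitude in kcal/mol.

C1 and C4 have opposite parity, so for the cis isomer the two substituents are one axial and one equatorial in each chair.
Chair I (amino axial, ethyl equatorial): E = 1.42 kcal/mol.
Chair II (amino equatorial, ethyl axial): E = 1.77 kcal/mol.
ΔE = 1.77 − 1.42 = 0.35 kcal/mol; chair I is more stable.

0.35 kcal/mol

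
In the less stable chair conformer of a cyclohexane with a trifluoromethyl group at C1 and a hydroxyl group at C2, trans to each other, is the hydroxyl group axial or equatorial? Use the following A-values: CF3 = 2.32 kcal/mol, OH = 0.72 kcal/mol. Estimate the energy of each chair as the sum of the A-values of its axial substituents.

axial

C1 and C2 have opposite parity, so for the trans isomer the two substituents are e,e in one chair and a,a in the other.
Chair I (trifluoromethyl axial, hydroxyl axial): E = 3.04 kcal/mol.
Chair II (trifluoromethyl equatorial, hydroxyl equatorial): E = 0.00 kcal/mol.
Chair I is the less stable (higher-energy) conformer, and in that chair the hydroxyl group is axial.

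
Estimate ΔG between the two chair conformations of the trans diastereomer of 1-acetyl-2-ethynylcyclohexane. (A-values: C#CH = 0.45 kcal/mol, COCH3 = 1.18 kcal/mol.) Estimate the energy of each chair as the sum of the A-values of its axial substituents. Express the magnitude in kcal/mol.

1.63 kcal/mol

C1 and C2 have opposite parity, so for the trans isomer the two substituents are e,e in one chair and a,a in the other.
Chair I (ethynyl axial, acetyl axial): E = 1.63 kcal/mol.
Chair II (ethynyl equatorial, acetyl equatorial): E = 0.00 kcal/mol.
ΔE = 1.63 − 0.00 = 1.63 kcal/mol; chair II is more stable.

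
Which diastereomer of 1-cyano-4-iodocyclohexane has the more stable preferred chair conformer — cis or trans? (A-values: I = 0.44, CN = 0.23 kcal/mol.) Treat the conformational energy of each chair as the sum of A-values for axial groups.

trans

At 1,4 positions (parity opposite): cis → (a,e or e,a); trans → (e,e or a,a).
Best chair for cis: E = 0.23 kcal/mol; best chair for trans: E = 0.00 kcal/mol.
The trans isomer is lower by 0.23 kcal/mol.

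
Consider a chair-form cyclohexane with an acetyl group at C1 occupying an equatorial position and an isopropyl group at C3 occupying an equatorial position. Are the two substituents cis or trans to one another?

cis

C1 and C3 have the same parity, so their axial bonds point in the same direction.
With same-parity carbons, two substituents on the same face are both axial or both equatorial; opposite faces give one of each.
Here the groups are equatorial/equatorial → same face → cis.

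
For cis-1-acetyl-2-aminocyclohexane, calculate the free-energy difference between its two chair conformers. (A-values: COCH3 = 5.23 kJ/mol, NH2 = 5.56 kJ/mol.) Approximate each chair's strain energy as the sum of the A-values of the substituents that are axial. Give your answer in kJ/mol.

C1 and C2 have opposite parity, so for the cis isomer the two substituents are one axial and one equatorial in each chair.
Chair I (acetyl axial, amino equatorial): E = 5.23 kJ/mol.
Chair II (acetyl equatorial, amino axial): E = 5.56 kJ/mol.
ΔE = 5.56 − 5.23 = 0.33 kJ/mol; chair I is more stable.

0.33 kJ/mol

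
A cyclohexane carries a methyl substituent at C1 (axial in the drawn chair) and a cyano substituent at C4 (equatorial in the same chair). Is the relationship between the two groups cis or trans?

cis

C1 and C4 have opposite parity, so their axial bonds point in opposite directions.
With opposite-parity carbons, two substituents on the same face are one axial and one equatorial; opposite faces give both axial or both equatorial.
Here the groups are axial/equatorial → same face → cis.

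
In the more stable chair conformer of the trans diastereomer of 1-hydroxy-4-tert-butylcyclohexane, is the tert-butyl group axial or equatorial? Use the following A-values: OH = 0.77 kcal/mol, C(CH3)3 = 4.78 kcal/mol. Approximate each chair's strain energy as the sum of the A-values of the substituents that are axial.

C1 and C4 have opposite parity, so for the trans isomer the two substituents are e,e in one chair and a,a in the other.
Chair I (hydroxyl axial, tert-butyl axial): E = 5.55 kcal/mol.
Chair II (hydroxyl equatorial, tert-butyl equatorial): E = 0.00 kcal/mol.
Chair II is the more stable (lower-energy) conformer, and in that chair the tert-butyl group is equatorial.

equatorial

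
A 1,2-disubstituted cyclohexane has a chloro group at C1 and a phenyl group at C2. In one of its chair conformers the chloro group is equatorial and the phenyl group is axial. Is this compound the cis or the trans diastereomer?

C1 and C2 have opposite parity, so their axial bonds point in opposite directions.
With opposite-parity carbons, two substituents on the same face are one axial and one equatorial; opposite faces give both axial or both equatorial.
Here the groups are equatorial/axial → same face → cis.

cis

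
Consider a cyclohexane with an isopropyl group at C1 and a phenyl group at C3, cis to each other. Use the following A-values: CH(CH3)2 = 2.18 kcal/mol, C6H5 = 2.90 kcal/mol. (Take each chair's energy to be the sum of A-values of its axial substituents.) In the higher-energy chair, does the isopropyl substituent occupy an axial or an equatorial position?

C1 and C3 have the same parity, so for the cis isomer the two substituents are e,e in one chair and a,a in the other.
Chair I (isopropyl axial, phenyl axial): E = 5.08 kcal/mol.
Chair II (isopropyl equatorial, phenyl equatorial): E = 0.00 kcal/mol.
Chair I is the less stable (higher-energy) conformer, and in that chair the isopropyl group is axial.

axial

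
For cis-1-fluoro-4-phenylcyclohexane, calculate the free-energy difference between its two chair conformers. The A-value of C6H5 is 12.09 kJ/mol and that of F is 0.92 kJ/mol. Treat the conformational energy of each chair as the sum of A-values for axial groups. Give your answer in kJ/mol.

C1 and C4 have opposite parity, so for the cis isomer the two substituents are one axial and one equatorial in each chair.
Chair I (phenyl axial, fluoro equatorial): E = 12.09 kJ/mol.
Chair II (phenyl equatorial, fluoro axial): E = 0.92 kJ/mol.
ΔE = 12.09 − 0.92 = 11.17 kJ/mol; chair II is more stable.

11.17 kJ/mol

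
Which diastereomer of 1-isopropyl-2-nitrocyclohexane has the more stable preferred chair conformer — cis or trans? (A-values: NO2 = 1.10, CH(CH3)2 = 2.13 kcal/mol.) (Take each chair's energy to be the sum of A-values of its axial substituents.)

trans

At 1,2 positions (parity opposite): cis → (a,e or e,a); trans → (e,e or a,a).
Best chair for cis: E = 1.10 kcal/mol; best chair for trans: E = 0.00 kcal/mol.
The trans isomer is lower by 1.10 kcal/mol.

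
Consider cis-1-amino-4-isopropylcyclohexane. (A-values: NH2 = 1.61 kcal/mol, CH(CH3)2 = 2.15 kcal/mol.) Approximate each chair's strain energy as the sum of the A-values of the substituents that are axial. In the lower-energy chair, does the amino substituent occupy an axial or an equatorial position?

axial

C1 and C4 have opposite parity, so for the cis isomer the two substituents are one axial and one equatorial in each chair.
Chair I (amino axial, isopropyl equatorial): E = 1.61 kcal/mol.
Chair II (amino equatorial, isopropyl axial): E = 2.15 kcal/mol.
Chair I is the more stable (lower-energy) conformer, and in that chair the amino group is axial.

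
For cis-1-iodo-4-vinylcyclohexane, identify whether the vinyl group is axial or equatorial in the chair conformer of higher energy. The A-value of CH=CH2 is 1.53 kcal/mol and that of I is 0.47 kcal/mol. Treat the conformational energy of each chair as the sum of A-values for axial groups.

C1 and C4 have opposite parity, so for the cis isomer the two substituents are one axial and one equatorial in each chair.
Chair I (vinyl axial, iodo equatorial): E = 1.53 kcal/mol.
Chair II (vinyl equatorial, iodo axial): E = 0.47 kcal/mol.
Chair I is the less stable (higher-energy) conformer, and in that chair the vinyl group is axial.

axial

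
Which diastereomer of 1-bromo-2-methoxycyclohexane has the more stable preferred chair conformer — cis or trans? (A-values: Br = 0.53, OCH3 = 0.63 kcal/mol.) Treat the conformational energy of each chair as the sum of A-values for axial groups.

At 1,2 positions (parity opposite): cis → (a,e or e,a); trans → (e,e or a,a).
Best chair for cis: E = 0.53 kcal/mol; best chair for trans: E = 0.00 kcal/mol.
The trans isomer is lower by 0.53 kcal/mol.

trans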